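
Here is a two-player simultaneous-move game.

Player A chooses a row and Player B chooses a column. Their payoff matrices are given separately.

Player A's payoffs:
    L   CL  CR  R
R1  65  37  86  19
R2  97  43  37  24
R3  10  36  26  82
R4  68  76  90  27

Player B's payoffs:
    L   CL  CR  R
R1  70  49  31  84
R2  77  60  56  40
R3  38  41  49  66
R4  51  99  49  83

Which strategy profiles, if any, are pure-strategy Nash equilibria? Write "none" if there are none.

(R2, L) and (R3, R) and (R4, CL)

For each strategy profile, look for a profitable unilateral deviation.
(R1, L): Player A can switch to R2 (65 → 97). Not NE.
(R1, CL): Player A can switch to R2 (37 → 43). Not NE.
(R1, CR): Player A can switch to R4 (86 → 90). Not NE.
(R1, R): Player A can switch to R2 (19 → 24). Not NE.
(R2, L): Player A gets 97, best alternative 68; Player B gets 77, best alternative 60. No profitable deviation — NE.
(R2, CL): Player A can switch to R4 (43 → 76). Not NE.
(R2, CR): Player A can switch to R1 (37 → 86). Not NE.
(R2, R): Player A can switch to R3 (24 → 82). Not NE.
(R3, L): Player A can switch to R1 (10 → 65). Not NE.
(R3, R): Player A gets 82, best alternative 27; Player B gets 66, best alternative 49. No profitable deviation — NE.
(R4, CL): Player A gets 76, best alternative 43; Player B gets 99, best alternative 83. No profitable deviation — NE.
(The remaining 5 profiles each have a profitable deviation by the same check.)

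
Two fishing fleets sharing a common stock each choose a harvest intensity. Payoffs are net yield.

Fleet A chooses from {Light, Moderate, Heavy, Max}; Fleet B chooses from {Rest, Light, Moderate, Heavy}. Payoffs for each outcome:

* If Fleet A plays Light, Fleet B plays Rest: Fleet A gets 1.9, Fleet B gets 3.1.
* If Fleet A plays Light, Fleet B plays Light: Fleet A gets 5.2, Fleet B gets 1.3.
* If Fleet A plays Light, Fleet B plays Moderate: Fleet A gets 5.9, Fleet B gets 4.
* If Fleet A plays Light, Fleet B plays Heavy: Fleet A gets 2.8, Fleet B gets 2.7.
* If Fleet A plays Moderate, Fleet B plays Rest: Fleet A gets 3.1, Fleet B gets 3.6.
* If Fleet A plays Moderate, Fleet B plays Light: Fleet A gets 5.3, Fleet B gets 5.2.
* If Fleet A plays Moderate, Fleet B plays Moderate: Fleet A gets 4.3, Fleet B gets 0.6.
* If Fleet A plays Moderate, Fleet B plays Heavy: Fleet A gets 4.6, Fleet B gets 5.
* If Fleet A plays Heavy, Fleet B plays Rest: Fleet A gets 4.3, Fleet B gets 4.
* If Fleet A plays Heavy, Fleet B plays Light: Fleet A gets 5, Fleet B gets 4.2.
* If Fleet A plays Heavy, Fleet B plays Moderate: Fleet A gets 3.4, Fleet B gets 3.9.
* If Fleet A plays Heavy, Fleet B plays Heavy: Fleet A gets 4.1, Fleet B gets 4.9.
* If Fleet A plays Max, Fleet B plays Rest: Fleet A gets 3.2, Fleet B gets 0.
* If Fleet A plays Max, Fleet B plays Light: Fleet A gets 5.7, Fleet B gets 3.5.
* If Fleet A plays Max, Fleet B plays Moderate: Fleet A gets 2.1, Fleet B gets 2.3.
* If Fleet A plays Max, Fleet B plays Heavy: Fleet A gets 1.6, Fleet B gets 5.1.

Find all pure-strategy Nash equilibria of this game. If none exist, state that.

Fleet A against Rest: payoffs 1.9, 3.1, 4.3, 3.2 → best response Heavy.
Fleet A against Light: payoffs 5.2, 5.3, 5, 5.7 → best response Max.
Fleet A against Moderate: payoffs 5.9, 4.3, 3.4, 2.1 → best response Light.
Fleet A against Heavy: payoffs 2.8, 4.6, 4.1, 1.6 → best response Moderate.
Fleet B against Light: payoffs 3.1, 1.3, 4, 2.7 → best response Moderate.
Fleet B against Moderate: payoffs 3.6, 5.2, 0.6, 5 → best response Light.
Fleet B against Heavy: payoffs 4, 4.2, 3.9, 4.9 → best response Heavy.
Fleet B against Max: payoffs 0, 3.5, 2.3, 5.1 → best response Heavy.
Mutual best responses: (Light, Moderate).

(Light, Moderate)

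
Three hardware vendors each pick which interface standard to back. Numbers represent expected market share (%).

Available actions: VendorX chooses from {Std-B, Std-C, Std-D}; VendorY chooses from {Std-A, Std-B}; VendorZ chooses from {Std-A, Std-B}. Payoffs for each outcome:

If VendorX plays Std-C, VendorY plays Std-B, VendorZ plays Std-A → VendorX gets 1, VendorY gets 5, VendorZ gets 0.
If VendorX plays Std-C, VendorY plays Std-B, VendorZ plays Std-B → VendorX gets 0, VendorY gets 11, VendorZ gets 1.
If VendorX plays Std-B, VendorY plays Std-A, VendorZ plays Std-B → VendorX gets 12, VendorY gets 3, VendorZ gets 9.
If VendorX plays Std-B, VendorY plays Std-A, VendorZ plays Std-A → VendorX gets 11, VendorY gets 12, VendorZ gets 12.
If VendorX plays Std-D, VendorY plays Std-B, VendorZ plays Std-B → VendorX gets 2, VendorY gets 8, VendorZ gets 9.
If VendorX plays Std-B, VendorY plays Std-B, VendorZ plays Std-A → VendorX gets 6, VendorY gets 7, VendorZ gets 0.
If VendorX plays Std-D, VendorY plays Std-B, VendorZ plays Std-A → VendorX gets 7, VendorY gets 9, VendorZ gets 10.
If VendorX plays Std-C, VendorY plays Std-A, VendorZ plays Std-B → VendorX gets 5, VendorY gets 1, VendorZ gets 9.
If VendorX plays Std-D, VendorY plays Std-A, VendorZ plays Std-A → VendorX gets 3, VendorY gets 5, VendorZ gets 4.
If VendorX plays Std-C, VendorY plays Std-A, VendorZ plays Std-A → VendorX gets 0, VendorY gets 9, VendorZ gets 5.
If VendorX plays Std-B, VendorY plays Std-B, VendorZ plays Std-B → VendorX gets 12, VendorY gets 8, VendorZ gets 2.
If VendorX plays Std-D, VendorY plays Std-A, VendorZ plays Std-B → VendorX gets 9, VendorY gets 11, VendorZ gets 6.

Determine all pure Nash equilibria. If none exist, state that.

(Std-B, Std-A, Std-A), (Std-B, Std-B, Std-B), (Std-D, Std-B, Std-A)

Check each profile: it is a Nash equilibrium iff no player can strictly gain by switching unilaterally.
(Std-B, Std-A, Std-A): VendorX gets 11, best alternative 3; VendorY gets 12, best alternative 7; VendorZ gets 12, best alternative 9. No profitable deviation — NE.
(Std-B, Std-A, Std-B): VendorY can switch to Std-B (3 → 8). Not NE.
(Std-B, Std-B, Std-A): VendorX can switch to Std-D (6 → 7). Not NE.
(Std-B, Std-B, Std-B): VendorX gets 12, best alternative 2; VendorY gets 8, best alternative 3; VendorZ gets 2, best alternative 0. No profitable deviation — NE.
(Std-C, Std-A, Std-A): VendorX can switch to Std-B (0 → 11). Not NE.
(Std-C, Std-A, Std-B): VendorX can switch to Std-B (5 → 12). Not NE.
(Std-C, Std-B, Std-A): VendorX can switch to Std-B (1 → 6). Not NE.
(Std-C, Std-B, Std-B): VendorX can switch to Std-B (0 → 12). Not NE.
(Std-D, Std-B, Std-A): VendorX gets 7, best alternative 6; VendorY gets 9, best alternative 5; VendorZ gets 10, best alternative 9. No profitable deviation — NE.
(The remaining 3 profiles each have a profitable deviation by the same check.)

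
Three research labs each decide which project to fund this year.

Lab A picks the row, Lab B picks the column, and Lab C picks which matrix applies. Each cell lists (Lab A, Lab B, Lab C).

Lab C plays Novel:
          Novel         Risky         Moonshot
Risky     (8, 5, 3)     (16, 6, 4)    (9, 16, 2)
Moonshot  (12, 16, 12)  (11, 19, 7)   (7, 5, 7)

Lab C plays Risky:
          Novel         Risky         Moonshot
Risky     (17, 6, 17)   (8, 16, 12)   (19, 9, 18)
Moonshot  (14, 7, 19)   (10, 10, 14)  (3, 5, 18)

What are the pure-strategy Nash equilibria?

(Moonshot, Risky, Risky)

(Risky, Novel, Novel): Lab A can switch to Moonshot (8 → 12). Not NE.
(Risky, Novel, Risky): Lab B can switch to Risky (6 → 16). Not NE.
(Risky, Risky, Novel): Lab B can switch to Moonshot (6 → 16). Not NE.
(Risky, Risky, Risky): Lab A can switch to Moonshot (8 → 10). Not NE.
(Risky, Moonshot, Novel): Lab C can switch to Risky (2 → 18). Not NE.
(Risky, Moonshot, Risky): Lab B can switch to Risky (9 → 16). Not NE.
(Moonshot, Risky, Risky): Lab A gets 10, best alternative 8; Lab B gets 10, best alternative 7; Lab C gets 14, best alternative 7. No profitable deviation — NE.
(The remaining 5 profiles each have a profitable deviation by the same check.)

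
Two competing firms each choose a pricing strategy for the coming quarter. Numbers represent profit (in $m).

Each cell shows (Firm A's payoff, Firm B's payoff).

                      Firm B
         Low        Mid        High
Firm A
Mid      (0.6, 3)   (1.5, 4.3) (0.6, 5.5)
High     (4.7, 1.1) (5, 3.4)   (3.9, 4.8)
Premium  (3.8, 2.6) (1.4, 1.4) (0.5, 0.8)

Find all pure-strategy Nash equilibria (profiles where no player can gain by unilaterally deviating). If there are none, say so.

Pure NE: (High, High)

For each player, find the best response to each opponent profile; mutual best responses are the pure NE.
Firm A against Low: payoffs 0.6, 4.7, 3.8 → best response High.
Firm A against Mid: payoffs 1.5, 5, 1.4 → best response High.
Firm A against High: payoffs 0.6, 3.9, 0.5 → best response High.
Firm B against Mid: payoffs 3, 4.3, 5.5 → best response High.
Firm B against High: payoffs 1.1, 3.4, 4.8 → best response High.
Firm B against Premium: payoffs 2.6, 1.4, 0.8 → best response Low.
Mutual best responses: (High, High).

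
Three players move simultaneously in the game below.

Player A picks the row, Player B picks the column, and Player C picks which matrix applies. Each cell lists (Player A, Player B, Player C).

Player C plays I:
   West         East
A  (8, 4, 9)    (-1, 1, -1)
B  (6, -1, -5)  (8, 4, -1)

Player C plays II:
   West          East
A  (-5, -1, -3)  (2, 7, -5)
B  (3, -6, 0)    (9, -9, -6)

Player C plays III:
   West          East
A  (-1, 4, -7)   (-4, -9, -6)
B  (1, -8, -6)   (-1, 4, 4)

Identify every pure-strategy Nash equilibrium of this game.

Pure-strategy Nash equilibria: (A, West, I), (B, West, II), (B, East, III)

(A, West, I): Player A gets 8, best alternative 6; Player B gets 4, best alternative 1; Player C gets 9, best alternative -3. No profitable deviation — NE.
(A, West, II): Player A can switch to B (-5 → 3). Not NE.
(A, West, III): Player A can switch to B (-1 → 1). Not NE.
(A, East, I): Player A can switch to B (-1 → 8). Not NE.
(A, East, II): Player A can switch to B (2 → 9). Not NE.
(A, East, III): Player A can switch to B (-4 → -1). Not NE.
(B, West, I): Player A can switch to A (6 → 8). Not NE.
(B, West, II): Player A gets 3, best alternative -5; Player B gets -6, best alternative -9; Player C gets 0, best alternative -5. No profitable deviation — NE.
(B, West, III): Player B can switch to East (-8 → 4). Not NE.
(B, East, I): Player C can switch to III (-1 → 4). Not NE.
(B, East, II): Player B can switch to West (-9 → -6). Not NE.
(B, East, III): Player A gets -1, best alternative -4; Player B gets 4, best alternative -8; Player C gets 4, best alternative -1. No profitable deviation — NE.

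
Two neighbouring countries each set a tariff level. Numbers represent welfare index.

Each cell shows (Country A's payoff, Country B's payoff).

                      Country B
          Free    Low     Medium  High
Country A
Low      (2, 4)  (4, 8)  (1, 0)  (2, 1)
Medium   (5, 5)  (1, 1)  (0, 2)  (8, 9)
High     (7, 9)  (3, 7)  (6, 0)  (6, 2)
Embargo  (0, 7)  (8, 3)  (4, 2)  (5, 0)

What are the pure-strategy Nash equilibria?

Mark each player's best response to every combination of opponents' strategies; a profile where every player is best-responding is a pure Nash equilibrium.
Country A against Free: payoffs 2, 5, 7, 0 → best response High.
Country A against Low: payoffs 4, 1, 3, 8 → best response Embargo.
Country A against Medium: payoffs 1, 0, 6, 4 → best response High.
Country A against High: payoffs 2, 8, 6, 5 → best response Medium.
Country B against Low: payoffs 4, 8, 0, 1 → best response Low.
Country B against Medium: payoffs 5, 1, 2, 9 → best response High.
Country B against High: payoffs 9, 7, 0, 2 → best response Free.
Country B against Embargo: payoffs 7, 3, 2, 0 → best response Free.
Mutual best responses: (Medium, High); (High, Free).

The pure Nash equilibria are (Medium, High), (High, Free).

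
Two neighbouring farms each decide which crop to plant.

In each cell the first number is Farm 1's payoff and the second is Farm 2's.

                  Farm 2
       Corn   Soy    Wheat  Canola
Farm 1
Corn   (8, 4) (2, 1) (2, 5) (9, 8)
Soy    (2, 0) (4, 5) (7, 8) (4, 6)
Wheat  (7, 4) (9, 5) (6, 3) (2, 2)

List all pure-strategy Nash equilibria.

The pure Nash equilibria are (Corn, Canola), (Soy, Wheat), (Wheat, Soy).

Farm 1 against Corn: payoffs 8, 2, 7 → best response Corn.
Farm 1 against Soy: payoffs 2, 4, 9 → best response Wheat.
Farm 1 against Wheat: payoffs 2, 7, 6 → best response Soy.
Farm 1 against Canola: payoffs 9, 4, 2 → best response Corn.
Farm 2 against Corn: payoffs 4, 1, 5, 8 → best response Canola.
Farm 2 against Soy: payoffs 0, 5, 8, 6 → best response Wheat.
Farm 2 against Wheat: payoffs 4, 5, 3, 2 → best response Soy.
Mutual best responses: (Corn, Canola); (Soy, Wheat); (Wheat, Soy).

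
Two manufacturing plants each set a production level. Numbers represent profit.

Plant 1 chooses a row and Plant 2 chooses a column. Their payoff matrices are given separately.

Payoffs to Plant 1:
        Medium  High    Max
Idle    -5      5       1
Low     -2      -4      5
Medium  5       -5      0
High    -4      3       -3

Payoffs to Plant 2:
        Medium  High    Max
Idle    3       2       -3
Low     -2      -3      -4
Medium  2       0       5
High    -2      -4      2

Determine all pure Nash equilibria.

This game has no pure Nash equilibrium.

Plant 1 against Medium: payoffs -5, -2, 5, -4 → best response Medium.
Plant 1 against High: payoffs 5, -4, -5, 3 → best response Idle.
Plant 1 against Max: payoffs 1, 5, 0, -3 → best response Low.
Plant 2 against Idle: payoffs 3, 2, -3 → best response Medium.
Plant 2 against Low: payoffs -2, -3, -4 → best response Medium.
Plant 2 against Medium: payoffs 2, 0, 5 → best response Max.
Plant 2 against High: payoffs -2, -4, 2 → best response Max.
No profile is a mutual best response for all players.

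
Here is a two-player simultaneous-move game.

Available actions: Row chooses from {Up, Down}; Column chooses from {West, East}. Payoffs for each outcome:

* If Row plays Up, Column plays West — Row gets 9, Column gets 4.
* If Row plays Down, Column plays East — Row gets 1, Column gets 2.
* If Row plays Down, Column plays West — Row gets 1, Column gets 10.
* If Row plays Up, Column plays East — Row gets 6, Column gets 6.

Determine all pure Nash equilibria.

Row against West: payoffs 9, 1 → best response Up.
Row against East: payoffs 6, 1 → best response Up.
Column against Up: payoffs 4, 6 → best response East.
Column against Down: payoffs 10, 2 → best response West.
Mutual best responses: (Up, East).

(Up, East)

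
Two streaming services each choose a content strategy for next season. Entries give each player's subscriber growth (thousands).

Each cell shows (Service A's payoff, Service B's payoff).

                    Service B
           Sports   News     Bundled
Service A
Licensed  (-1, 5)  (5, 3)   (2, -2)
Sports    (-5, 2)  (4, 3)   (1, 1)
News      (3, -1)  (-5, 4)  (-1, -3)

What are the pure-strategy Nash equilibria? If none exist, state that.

No pure-strategy Nash equilibrium.

Service A against Sports: payoffs -1, -5, 3 → best response News.
Service A against News: payoffs 5, 4, -5 → best response Licensed.
Service A against Bundled: payoffs 2, 1, -1 → best response Licensed.
Service B against Licensed: payoffs 5, 3, -2 → best response Sports.
Service B against Sports: payoffs 2, 3, 1 → best response News.
Service B against News: payoffs -1, 4, -3 → best response News.
No profile is a mutual best response for all players.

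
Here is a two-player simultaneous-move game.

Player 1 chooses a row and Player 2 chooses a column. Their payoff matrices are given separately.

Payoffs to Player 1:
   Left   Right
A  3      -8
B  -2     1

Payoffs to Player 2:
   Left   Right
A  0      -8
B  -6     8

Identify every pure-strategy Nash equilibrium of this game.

(A, Left), (B, Right)

Player 1 against Left: payoffs 3, -2 → best response A.
Player 1 against Right: payoffs -8, 1 → best response B.
Player 2 against A: payoffs 0, -8 → best response Left.
Player 2 against B: payoffs -6, 8 → best response Right.
Mutual best responses: (A, Left); (B, Right).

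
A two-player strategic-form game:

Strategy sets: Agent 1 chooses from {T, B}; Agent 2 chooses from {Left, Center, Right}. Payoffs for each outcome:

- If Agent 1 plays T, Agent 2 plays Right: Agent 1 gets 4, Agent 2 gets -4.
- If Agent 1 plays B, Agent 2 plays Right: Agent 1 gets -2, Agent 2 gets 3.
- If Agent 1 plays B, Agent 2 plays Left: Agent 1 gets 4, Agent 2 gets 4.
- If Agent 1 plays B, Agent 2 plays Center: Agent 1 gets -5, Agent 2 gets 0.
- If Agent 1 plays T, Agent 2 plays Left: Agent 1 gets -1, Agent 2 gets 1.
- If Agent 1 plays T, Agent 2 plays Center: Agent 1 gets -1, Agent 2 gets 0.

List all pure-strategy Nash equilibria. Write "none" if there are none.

(T, Left): Agent 1 can switch to B (-1 → 4). Not NE.
(T, Center): Agent 2 can switch to Left (0 → 1). Not NE.
(T, Right): Agent 2 can switch to Left (-4 → 1). Not NE.
(B, Left): Agent 1 gets 4, best alternative -1; Agent 2 gets 4, best alternative 3. No profitable deviation — NE.
(B, Center): Agent 1 can switch to T (-5 → -1). Not NE.
(B, Right): Agent 1 can switch to T (-2 → 4). Not NE.

(B, Left)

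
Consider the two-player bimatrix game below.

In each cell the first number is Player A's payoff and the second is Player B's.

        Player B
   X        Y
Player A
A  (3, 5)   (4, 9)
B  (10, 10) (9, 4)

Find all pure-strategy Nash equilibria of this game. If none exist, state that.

Pure NE: (B, X)

(A, X): Player A can switch to B (3 → 10). Not NE.
(A, Y): Player A can switch to B (4 → 9). Not NE.
(B, X): Player A gets 10, best alternative 3; Player B gets 10, best alternative 4. No profitable deviation — NE.
(B, Y): Player B can switch to X (4 → 10). Not NE.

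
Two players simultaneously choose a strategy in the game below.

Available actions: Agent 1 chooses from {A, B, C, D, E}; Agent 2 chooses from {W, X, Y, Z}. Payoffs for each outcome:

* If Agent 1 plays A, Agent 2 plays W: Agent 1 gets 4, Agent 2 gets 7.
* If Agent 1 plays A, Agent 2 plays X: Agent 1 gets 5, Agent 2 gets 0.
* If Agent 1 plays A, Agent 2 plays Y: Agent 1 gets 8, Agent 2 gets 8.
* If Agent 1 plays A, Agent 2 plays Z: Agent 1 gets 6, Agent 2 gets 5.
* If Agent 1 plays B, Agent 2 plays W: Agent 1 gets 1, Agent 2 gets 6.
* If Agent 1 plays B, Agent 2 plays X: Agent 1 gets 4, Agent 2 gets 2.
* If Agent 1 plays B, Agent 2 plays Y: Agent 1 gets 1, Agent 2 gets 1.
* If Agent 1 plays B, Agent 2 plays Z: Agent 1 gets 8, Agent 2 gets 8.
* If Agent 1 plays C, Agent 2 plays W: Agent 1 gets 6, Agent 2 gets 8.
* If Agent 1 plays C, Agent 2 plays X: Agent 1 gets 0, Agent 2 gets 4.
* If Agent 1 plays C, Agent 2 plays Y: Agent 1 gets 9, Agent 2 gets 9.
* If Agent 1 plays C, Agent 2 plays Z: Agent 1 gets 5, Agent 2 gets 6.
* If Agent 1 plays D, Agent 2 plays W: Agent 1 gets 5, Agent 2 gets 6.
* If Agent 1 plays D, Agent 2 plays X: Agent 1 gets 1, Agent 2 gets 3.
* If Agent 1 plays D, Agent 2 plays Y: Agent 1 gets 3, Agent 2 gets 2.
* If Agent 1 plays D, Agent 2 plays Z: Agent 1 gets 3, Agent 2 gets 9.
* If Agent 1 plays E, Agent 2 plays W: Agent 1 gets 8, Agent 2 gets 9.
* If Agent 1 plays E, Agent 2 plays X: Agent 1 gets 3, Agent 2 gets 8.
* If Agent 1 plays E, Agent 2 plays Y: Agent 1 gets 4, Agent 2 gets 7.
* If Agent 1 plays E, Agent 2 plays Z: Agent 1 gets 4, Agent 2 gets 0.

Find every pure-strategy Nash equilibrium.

Pure-strategy Nash equilibria: (B, Z); (C, Y); (E, W)

Agent 1 against W: payoffs 4, 1, 6, 5, 8 → best response E.
Agent 1 against X: payoffs 5, 4, 0, 1, 3 → best response A.
Agent 1 against Y: payoffs 8, 1, 9, 3, 4 → best response C.
Agent 1 against Z: payoffs 6, 8, 5, 3, 4 → best response B.
Agent 2 against A: payoffs 7, 0, 8, 5 → best response Y.
Agent 2 against B: payoffs 6, 2, 1, 8 → best response Z.
Agent 2 against C: payoffs 8, 4, 9, 6 → best response Y.
Agent 2 against D: payoffs 6, 3, 2, 9 → best response Z.
Agent 2 against E: payoffs 9, 8, 7, 0 → best response W.
Mutual best responses: (B, Z); (C, Y); (E, W).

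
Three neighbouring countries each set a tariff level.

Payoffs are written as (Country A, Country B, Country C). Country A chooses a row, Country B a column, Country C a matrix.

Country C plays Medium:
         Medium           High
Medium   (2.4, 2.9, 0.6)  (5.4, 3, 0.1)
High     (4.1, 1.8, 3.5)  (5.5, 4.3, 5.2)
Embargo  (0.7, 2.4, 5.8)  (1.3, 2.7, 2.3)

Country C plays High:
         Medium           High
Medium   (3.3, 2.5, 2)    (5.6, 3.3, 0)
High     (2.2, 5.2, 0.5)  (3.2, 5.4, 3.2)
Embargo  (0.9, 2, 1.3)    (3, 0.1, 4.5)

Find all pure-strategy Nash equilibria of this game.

(Medium, Medium, Medium): Country A can switch to High (2.4 → 4.1). Not NE.
(Medium, Medium, High): Country B can switch to High (2.5 → 3.3). Not NE.
(Medium, High, Medium): Country A can switch to High (5.4 → 5.5). Not NE.
(Medium, High, High): Country C can switch to Medium (0 → 0.1). Not NE.
(High, Medium, Medium): Country B can switch to High (1.8 → 4.3). Not NE.
(High, Medium, High): Country A can switch to Medium (2.2 → 3.3). Not NE.
(High, High, Medium): Country A gets 5.5, best alternative 5.4; Country B gets 4.3, best alternative 1.8; Country C gets 5.2, best alternative 3.2. No profitable deviation — NE.
(The remaining 5 profiles each have a profitable deviation by the same check.)

The unique pure-strategy Nash equilibrium is (High, High, Medium).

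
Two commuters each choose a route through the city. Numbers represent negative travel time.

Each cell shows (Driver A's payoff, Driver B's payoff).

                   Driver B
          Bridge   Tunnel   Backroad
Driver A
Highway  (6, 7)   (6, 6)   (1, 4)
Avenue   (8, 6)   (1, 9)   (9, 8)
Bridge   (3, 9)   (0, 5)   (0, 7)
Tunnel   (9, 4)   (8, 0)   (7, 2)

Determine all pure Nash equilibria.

(Tunnel, Bridge)

Driver A against Bridge: payoffs 6, 8, 3, 9 → best response Tunnel.
Driver A against Tunnel: payoffs 6, 1, 0, 8 → best response Tunnel.
Driver A against Backroad: payoffs 1, 9, 0, 7 → best response Avenue.
Driver B against Highway: payoffs 7, 6, 4 → best response Bridge.
Driver B against Avenue: payoffs 6, 9, 8 → best response Tunnel.
Driver B against Bridge: payoffs 9, 5, 7 → best response Bridge.
Driver B against Tunnel: payoffs 4, 0, 2 → best response Bridge.
Mutual best responses: (Tunnel, Bridge).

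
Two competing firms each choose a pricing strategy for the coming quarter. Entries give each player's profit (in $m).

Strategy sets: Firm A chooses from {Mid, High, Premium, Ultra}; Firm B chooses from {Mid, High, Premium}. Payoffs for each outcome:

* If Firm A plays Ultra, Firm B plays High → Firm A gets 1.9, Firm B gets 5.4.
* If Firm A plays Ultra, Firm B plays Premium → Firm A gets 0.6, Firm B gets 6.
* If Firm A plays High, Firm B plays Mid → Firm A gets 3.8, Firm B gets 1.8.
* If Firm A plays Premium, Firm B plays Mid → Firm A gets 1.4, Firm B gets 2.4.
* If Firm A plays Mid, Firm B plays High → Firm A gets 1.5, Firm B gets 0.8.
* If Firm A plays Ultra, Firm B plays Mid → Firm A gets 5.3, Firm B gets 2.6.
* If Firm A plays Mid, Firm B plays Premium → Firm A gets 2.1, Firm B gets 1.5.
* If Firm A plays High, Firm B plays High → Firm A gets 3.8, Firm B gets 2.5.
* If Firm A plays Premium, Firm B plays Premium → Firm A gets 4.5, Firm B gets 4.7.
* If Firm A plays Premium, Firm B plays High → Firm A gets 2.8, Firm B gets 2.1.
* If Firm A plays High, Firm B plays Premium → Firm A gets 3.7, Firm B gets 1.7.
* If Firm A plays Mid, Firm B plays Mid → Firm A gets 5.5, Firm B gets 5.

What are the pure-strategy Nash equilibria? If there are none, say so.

Check each profile: it is a Nash equilibrium iff no player can strictly gain by switching unilaterally.
(Mid, Mid): Firm A gets 5.5, best alternative 5.3; Firm B gets 5, best alternative 1.5. No profitable deviation — NE.
(Mid, High): Firm A can switch to High (1.5 → 3.8). Not NE.
(Mid, Premium): Firm A can switch to High (2.1 → 3.7). Not NE.
(High, Mid): Firm A can switch to Mid (3.8 → 5.5). Not NE.
(High, High): Firm A gets 3.8, best alternative 2.8; Firm B gets 2.5, best alternative 1.8. No profitable deviation — NE.
(High, Premium): Firm A can switch to Premium (3.7 → 4.5). Not NE.
(Premium, Mid): Firm A can switch to Mid (1.4 → 5.5). Not NE.
(Premium, High): Firm A can switch to High (2.8 → 3.8). Not NE.
(Premium, Premium): Firm A gets 4.5, best alternative 3.7; Firm B gets 4.7, best alternative 2.4. No profitable deviation — NE.
(The remaining 3 profiles each have a profitable deviation by the same check.)

The pure Nash equilibria are (Mid, Mid) and (High, High) and (Premium, Premium).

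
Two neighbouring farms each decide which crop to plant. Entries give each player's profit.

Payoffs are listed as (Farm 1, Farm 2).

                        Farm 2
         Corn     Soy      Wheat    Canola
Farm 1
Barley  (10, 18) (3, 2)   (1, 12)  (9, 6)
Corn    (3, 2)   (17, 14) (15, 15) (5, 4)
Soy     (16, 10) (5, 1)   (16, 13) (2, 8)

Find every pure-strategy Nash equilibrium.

Pure NE: (Soy, Wheat)

(Barley, Corn): Farm 1 can switch to Soy (10 → 16). Not NE.
(Barley, Soy): Farm 1 can switch to Corn (3 → 17). Not NE.
(Barley, Wheat): Farm 1 can switch to Corn (1 → 15). Not NE.
(Barley, Canola): Farm 2 can switch to Corn (6 → 18). Not NE.
(Corn, Corn): Farm 1 can switch to Barley (3 → 10). Not NE.
(Corn, Soy): Farm 2 can switch to Wheat (14 → 15). Not NE.
(Corn, Wheat): Farm 1 can switch to Soy (15 → 16). Not NE.
(Corn, Canola): Farm 1 can switch to Barley (5 → 9). Not NE.
(Soy, Corn): Farm 2 can switch to Wheat (10 → 13). Not NE.
(Soy, Soy): Farm 1 can switch to Corn (5 → 17). Not NE.
(Soy, Wheat): Farm 1 gets 16, best alternative 15; Farm 2 gets 13, best alternative 10. No profitable deviation — NE.
(The remaining 1 profile has a profitable deviation by the same check.)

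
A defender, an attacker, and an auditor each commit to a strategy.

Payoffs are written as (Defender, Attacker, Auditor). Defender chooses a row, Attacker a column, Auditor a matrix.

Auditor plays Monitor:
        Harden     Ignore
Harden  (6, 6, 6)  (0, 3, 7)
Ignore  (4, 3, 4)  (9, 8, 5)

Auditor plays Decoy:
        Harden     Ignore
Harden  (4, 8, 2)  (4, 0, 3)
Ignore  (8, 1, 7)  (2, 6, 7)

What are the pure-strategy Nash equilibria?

(Harden, Harden, Monitor)

(Harden, Harden, Monitor): Defender gets 6, best alternative 4; Attacker gets 6, best alternative 3; Auditor gets 6, best alternative 2. No profitable deviation — NE.
(Harden, Harden, Decoy): Defender can switch to Ignore (4 → 8). Not NE.
(Harden, Ignore, Monitor): Defender can switch to Ignore (0 → 9). Not NE.
(Harden, Ignore, Decoy): Attacker can switch to Harden (0 → 8). Not NE.
(Ignore, Harden, Monitor): Defender can switch to Harden (4 → 6). Not NE.
(Ignore, Harden, Decoy): Attacker can switch to Ignore (1 → 6). Not NE.
(Ignore, Ignore, Monitor): Auditor can switch to Decoy (5 → 7). Not NE.
(Ignore, Ignore, Decoy): Defender can switch to Harden (2 → 4). Not NE.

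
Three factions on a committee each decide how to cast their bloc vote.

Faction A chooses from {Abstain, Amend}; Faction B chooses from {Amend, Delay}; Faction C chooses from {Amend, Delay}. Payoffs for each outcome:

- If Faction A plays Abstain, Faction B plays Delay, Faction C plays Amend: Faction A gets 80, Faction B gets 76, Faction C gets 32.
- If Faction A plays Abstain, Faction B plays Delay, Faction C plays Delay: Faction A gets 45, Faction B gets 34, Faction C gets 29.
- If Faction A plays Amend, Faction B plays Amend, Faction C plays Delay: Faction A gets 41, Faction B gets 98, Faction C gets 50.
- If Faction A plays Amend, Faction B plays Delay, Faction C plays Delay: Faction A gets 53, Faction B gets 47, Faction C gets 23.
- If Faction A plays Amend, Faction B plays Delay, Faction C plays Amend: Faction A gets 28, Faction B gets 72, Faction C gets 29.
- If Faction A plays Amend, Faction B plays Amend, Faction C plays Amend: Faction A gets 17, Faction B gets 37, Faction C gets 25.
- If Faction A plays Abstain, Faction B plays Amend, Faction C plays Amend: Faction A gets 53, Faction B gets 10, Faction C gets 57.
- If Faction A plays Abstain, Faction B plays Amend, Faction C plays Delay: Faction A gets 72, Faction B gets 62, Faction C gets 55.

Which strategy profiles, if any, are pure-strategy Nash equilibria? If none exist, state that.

(Abstain, Amend, Amend): Faction B can switch to Delay (10 → 76). Not NE.
(Abstain, Amend, Delay): Faction C can switch to Amend (55 → 57). Not NE.
(Abstain, Delay, Amend): Faction A gets 80, best alternative 28; Faction B gets 76, best alternative 10; Faction C gets 32, best alternative 29. No profitable deviation — NE.
(Abstain, Delay, Delay): Faction A can switch to Amend (45 → 53). Not NE.
(Amend, Amend, Amend): Faction A can switch to Abstain (17 → 53). Not NE.
(Amend, Amend, Delay): Faction A can switch to Abstain (41 → 72). Not NE.
(Amend, Delay, Amend): Faction A can switch to Abstain (28 → 80). Not NE.
(Amend, Delay, Delay): Faction B can switch to Amend (47 → 98). Not NE.

The unique pure-strategy Nash equilibrium is (Abstain, Delay, Amend).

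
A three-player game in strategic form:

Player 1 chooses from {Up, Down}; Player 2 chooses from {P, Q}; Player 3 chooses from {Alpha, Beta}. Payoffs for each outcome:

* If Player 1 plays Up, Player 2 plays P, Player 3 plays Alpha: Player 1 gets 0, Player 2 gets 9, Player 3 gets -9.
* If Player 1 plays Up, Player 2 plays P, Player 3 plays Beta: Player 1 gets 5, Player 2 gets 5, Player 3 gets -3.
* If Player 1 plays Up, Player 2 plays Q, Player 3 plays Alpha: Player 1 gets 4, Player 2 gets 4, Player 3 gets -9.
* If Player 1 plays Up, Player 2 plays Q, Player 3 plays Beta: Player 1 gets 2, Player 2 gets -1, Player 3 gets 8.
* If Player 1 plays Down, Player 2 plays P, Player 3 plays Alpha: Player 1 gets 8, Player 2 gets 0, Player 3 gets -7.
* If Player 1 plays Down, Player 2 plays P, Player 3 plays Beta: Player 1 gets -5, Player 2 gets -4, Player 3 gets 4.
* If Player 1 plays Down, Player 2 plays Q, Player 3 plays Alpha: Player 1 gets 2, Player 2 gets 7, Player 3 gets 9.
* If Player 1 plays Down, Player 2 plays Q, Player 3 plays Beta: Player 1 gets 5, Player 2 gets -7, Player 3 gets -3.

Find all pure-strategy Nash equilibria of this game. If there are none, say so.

Check each profile: it is a Nash equilibrium iff no player can strictly gain by switching unilaterally.
(Up, P, Alpha): Player 1 can switch to Down (0 → 8). Not NE.
(Up, P, Beta): Player 1 gets 5, best alternative -5; Player 2 gets 5, best alternative -1; Player 3 gets -3, best alternative -9. No profitable deviation — NE.
(Up, Q, Alpha): Player 2 can switch to P (4 → 9). Not NE.
(Up, Q, Beta): Player 1 can switch to Down (2 → 5). Not NE.
(Down, P, Alpha): Player 2 can switch to Q (0 → 7). Not NE.
(Down, P, Beta): Player 1 can switch to Up (-5 → 5). Not NE.
(Down, Q, Alpha): Player 1 can switch to Up (2 → 4). Not NE.
(Down, Q, Beta): Player 2 can switch to P (-7 → -4). Not NE.

Pure NE: (Up, P, Beta)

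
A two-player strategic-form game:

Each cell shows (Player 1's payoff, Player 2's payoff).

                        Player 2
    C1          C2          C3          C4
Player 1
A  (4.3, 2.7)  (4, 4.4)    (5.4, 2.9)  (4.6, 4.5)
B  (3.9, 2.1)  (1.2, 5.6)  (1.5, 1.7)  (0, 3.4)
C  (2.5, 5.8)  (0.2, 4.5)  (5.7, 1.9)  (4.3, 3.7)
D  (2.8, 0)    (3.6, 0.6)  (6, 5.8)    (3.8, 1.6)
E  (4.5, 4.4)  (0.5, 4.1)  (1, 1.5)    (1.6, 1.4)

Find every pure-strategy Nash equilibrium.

Pure-strategy Nash equilibria: (A, C4), (D, C3), (E, C1)

Player 1 against C1: payoffs 4.3, 3.9, 2.5, 2.8, 4.5 → best response E.
Player 1 against C2: payoffs 4, 1.2, 0.2, 3.6, 0.5 → best response A.
Player 1 against C3: payoffs 5.4, 1.5, 5.7, 6, 1 → best response D.
Player 1 against C4: payoffs 4.6, 0, 4.3, 3.8, 1.6 → best response A.
Player 2 against A: payoffs 2.7, 4.4, 2.9, 4.5 → best response C4.
Player 2 against B: payoffs 2.1, 5.6, 1.7, 3.4 → best response C2.
Player 2 against C: payoffs 5.8, 4.5, 1.9, 3.7 → best response C1.
Player 2 against D: payoffs 0, 0.6, 5.8, 1.6 → best response C3.
Player 2 against E: payoffs 4.4, 4.1, 1.5, 1.4 → best response C1.
Mutual best responses: (A, C4); (D, C3); (E, C1).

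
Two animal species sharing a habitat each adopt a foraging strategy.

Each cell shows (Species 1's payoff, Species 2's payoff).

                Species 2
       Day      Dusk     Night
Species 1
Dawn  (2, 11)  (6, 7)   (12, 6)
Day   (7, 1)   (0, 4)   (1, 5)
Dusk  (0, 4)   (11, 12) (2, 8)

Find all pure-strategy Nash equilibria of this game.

(Dusk, Dusk)

Species 1 against Day: payoffs 2, 7, 0 → best response Day.
Species 1 against Dusk: payoffs 6, 0, 11 → best response Dusk.
Species 1 against Night: payoffs 12, 1, 2 → best response Dawn.
Species 2 against Dawn: payoffs 11, 7, 6 → best response Day.
Species 2 against Day: payoffs 1, 4, 5 → best response Night.
Species 2 against Dusk: payoffs 4, 12, 8 → best response Dusk.
Mutual best responses: (Dusk, Dusk).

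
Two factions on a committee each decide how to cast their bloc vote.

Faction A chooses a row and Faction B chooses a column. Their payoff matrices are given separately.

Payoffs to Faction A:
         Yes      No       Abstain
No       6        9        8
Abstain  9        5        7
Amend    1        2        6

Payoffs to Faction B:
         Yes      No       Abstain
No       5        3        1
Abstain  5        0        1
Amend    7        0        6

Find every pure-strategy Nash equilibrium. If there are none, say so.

Faction A against Yes: payoffs 6, 9, 1 → best response Abstain.
Faction A against No: payoffs 9, 5, 2 → best response No.
Faction A against Abstain: payoffs 8, 7, 6 → best response No.
Faction B against No: payoffs 5, 3, 1 → best response Yes.
Faction B against Abstain: payoffs 5, 0, 1 → best response Yes.
Faction B against Amend: payoffs 7, 0, 6 → best response Yes.
Mutual best responses: (Abstain, Yes).

(Abstain, Yes)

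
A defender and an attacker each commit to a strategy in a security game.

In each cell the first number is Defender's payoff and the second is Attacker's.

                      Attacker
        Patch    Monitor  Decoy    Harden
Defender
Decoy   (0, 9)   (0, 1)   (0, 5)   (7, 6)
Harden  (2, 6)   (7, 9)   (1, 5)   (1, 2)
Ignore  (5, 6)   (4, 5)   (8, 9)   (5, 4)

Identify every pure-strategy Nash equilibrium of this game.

(Decoy, Patch): Defender can switch to Harden (0 → 2). Not NE.
(Decoy, Monitor): Defender can switch to Harden (0 → 7). Not NE.
(Decoy, Decoy): Defender can switch to Harden (0 → 1). Not NE.
(Decoy, Harden): Attacker can switch to Patch (6 → 9). Not NE.
(Harden, Patch): Defender can switch to Ignore (2 → 5). Not NE.
(Harden, Monitor): Defender gets 7, best alternative 4; Attacker gets 9, best alternative 6. No profitable deviation — NE.
(Harden, Decoy): Defender can switch to Ignore (1 → 8). Not NE.
(Harden, Harden): Defender can switch to Decoy (1 → 7). Not NE.
(Ignore, Patch): Attacker can switch to Decoy (6 → 9). Not NE.
(Ignore, Monitor): Defender can switch to Harden (4 → 7). Not NE.
(Ignore, Decoy): Defender gets 8, best alternative 1; Attacker gets 9, best alternative 6. No profitable deviation — NE.
(Ignore, Harden): Defender can switch to Decoy (5 → 7). Not NE.

Pure-strategy Nash equilibria: (Harden, Monitor), (Ignore, Decoy)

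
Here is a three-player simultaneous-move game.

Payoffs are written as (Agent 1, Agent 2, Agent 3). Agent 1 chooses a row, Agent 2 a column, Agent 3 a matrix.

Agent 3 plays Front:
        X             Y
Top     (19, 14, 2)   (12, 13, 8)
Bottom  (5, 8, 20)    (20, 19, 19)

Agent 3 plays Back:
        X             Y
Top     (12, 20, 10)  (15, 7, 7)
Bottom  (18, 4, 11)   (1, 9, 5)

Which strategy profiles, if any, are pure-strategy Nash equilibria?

(Bottom, Y, Front)

(Top, X, Front): Agent 3 can switch to Back (2 → 10). Not NE.
(Top, X, Back): Agent 1 can switch to Bottom (12 → 18). Not NE.
(Top, Y, Front): Agent 1 can switch to Bottom (12 → 20). Not NE.
(Top, Y, Back): Agent 2 can switch to X (7 → 20). Not NE.
(Bottom, X, Front): Agent 1 can switch to Top (5 → 19). Not NE.
(Bottom, X, Back): Agent 2 can switch to Y (4 → 9). Not NE.
(Bottom, Y, Front): Agent 1 gets 20, best alternative 12; Agent 2 gets 19, best alternative 8; Agent 3 gets 19, best alternative 5. No profitable deviation — NE.
(Bottom, Y, Back): Agent 1 can switch to Top (1 → 15). Not NE.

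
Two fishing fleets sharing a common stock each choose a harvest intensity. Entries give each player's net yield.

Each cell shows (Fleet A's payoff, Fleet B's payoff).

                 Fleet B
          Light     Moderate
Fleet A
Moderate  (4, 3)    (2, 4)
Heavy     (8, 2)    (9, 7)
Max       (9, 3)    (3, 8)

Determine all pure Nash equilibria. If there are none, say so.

(Moderate, Light): Fleet A can switch to Heavy (4 → 8). Not NE.
(Moderate, Moderate): Fleet A can switch to Heavy (2 → 9). Not NE.
(Heavy, Light): Fleet A can switch to Max (8 → 9). Not NE.
(Heavy, Moderate): Fleet A gets 9, best alternative 3; Fleet B gets 7, best alternative 2. No profitable deviation — NE.
(Max, Light): Fleet B can switch to Moderate (3 → 8). Not NE.
(Max, Moderate): Fleet A can switch to Heavy (3 → 9). Not NE.

The unique pure-strategy Nash equilibrium is (Heavy, Moderate).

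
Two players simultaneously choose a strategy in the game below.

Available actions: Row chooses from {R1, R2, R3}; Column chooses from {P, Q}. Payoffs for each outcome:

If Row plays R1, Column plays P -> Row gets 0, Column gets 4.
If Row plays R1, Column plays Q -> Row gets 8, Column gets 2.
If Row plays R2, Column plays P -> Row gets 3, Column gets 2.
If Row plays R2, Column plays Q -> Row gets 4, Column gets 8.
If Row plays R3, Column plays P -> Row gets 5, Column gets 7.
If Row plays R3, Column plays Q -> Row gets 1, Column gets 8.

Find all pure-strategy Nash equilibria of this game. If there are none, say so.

(R1, P): Row can switch to R2 (0 → 3). Not NE.
(R1, Q): Column can switch to P (2 → 4). Not NE.
(R2, P): Row can switch to R3 (3 → 5). Not NE.
(R2, Q): Row can switch to R1 (4 → 8). Not NE.
(R3, P): Column can switch to Q (7 → 8). Not NE.
(R3, Q): Row can switch to R1 (1 → 8). Not NE.

none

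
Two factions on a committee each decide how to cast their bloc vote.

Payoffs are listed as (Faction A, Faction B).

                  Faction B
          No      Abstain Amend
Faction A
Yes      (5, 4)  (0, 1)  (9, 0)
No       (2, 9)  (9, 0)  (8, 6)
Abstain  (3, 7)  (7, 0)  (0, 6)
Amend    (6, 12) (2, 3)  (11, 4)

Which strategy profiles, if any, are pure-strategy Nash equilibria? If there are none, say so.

Faction A against No: payoffs 5, 2, 3, 6 → best response Amend.
Faction A against Abstain: payoffs 0, 9, 7, 2 → best response No.
Faction A against Amend: payoffs 9, 8, 0, 11 → best response Amend.
Faction B against Yes: payoffs 4, 1, 0 → best response No.
Faction B against No: payoffs 9, 0, 6 → best response No.
Faction B against Abstain: payoffs 7, 0, 6 → best response No.
Faction B against Amend: payoffs 12, 3, 4 → best response No.
Mutual best responses: (Amend, No).

The unique pure-strategy Nash equilibrium is (Amend, No).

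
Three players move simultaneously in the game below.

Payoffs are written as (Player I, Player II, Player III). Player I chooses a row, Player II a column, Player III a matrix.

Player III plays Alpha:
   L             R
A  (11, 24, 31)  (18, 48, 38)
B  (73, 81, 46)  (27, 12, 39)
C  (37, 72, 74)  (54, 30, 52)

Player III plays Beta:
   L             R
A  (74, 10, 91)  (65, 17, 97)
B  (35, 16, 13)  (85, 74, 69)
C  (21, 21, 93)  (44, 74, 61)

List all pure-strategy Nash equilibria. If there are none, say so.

Player I against (L, Alpha): payoffs 11, 73, 37 → best response B.
Player I against (L, Beta): payoffs 74, 35, 21 → best response A.
Player I against (R, Alpha): payoffs 18, 27, 54 → best response C.
Player I against (R, Beta): payoffs 65, 85, 44 → best response B.
Player II against (A, Alpha): payoffs 24, 48 → best response R.
Player II against (A, Beta): payoffs 10, 17 → best response R.
Player II against (B, Alpha): payoffs 81, 12 → best response L.
Player II against (B, Beta): payoffs 16, 74 → best response R.
Player II against (C, Alpha): payoffs 72, 30 → best response L.
Player II against (C, Beta): payoffs 21, 74 → best response R.
Player III against (A, L): payoffs 31, 91 → best response Beta.
Player III against (A, R): payoffs 38, 97 → best response Beta.
Player III against (B, L): payoffs 46, 13 → best response Alpha.
Player III against (B, R): payoffs 39, 69 → best response Beta.
Player III against (C, L): payoffs 74, 93 → best response Beta.
Player III against (C, R): payoffs 52, 61 → best response Beta.
Mutual best responses: (B, L, Alpha); (B, R, Beta).

Pure-strategy Nash equilibria: (B, L, Alpha); (B, R, Beta)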